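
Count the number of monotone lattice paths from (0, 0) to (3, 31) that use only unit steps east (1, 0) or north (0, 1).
Number of paths = 5984

A monotone lattice path from (0, 0) to (3, 31) consists of 3 east steps and 31 north steps in some order, so it is determined by which 3 of the 34 steps are east. The count is C(34, 3) = 5984.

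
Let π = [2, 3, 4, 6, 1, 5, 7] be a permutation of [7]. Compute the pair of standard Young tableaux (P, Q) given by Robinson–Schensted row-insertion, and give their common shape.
P = [1, 3, 4, 5, 7] / [2, 6];  Q = [1, 2, 3, 4, 7] / [5, 6];  common shape = (5, 2)

Row-insert the values π_1, π_2, … into P one at a time, bumping the leftmost entry strictly greater than the inserted value down to the next row. The recording tableau Q records, in position (i, j), the step at which that cell was added to P.
  Insert 2 (step 1): P = [2];  Q = [1]
  Insert 3 (step 2): P = [2, 3];  Q = [1, 2]
  Insert 4 (step 3): P = [2, 3, 4];  Q = [1, 2, 3]
  Insert 6 (step 4): P = [2, 3, 4, 6];  Q = [1, 2, 3, 4]
  Insert 1 (step 5): P = [1, 3, 4, 6] / [2];  Q = [1, 2, 3, 4] / [5]
  Insert 5 (step 6): P = [1, 3, 4, 5] / [2, 6];  Q = [1, 2, 3, 4] / [5, 6]
  Insert 7 (step 7): P = [1, 3, 4, 5, 7] / [2, 6];  Q = [1, 2, 3, 4, 7] / [5, 6]
Final shape: (5, 2).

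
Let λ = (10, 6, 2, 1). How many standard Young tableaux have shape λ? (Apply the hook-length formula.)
# SYT of shape (10, 6, 2, 1) = 3391500

Hook-length formula: f^λ = n! / Π hook(c), product over all cells c of the Young diagram. For λ = (10, 6, 2, 1), n = 19 boxes. Hook lengths by row (left-to-right, top-to-bottom): [13, 11, 9, 8, 7, 6, 4, 3, 2, 1]; [8, 6, 4, 3, 2, 1]; [3, 1]; [1]. Product of hooks = 35867639808. So f^λ = 19! / 35867639808 = 121645100408832000 / 35867639808 = 3391500.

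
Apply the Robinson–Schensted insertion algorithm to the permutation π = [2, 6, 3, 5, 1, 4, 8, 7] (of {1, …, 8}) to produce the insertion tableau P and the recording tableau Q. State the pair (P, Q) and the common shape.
P = [1, 3, 4, 7] / [2, 5, 8] / [6];  Q = [1, 2, 4, 7] / [3, 6, 8] / [5];  common shape = (4, 3, 1)

Row-insert the values π_1, π_2, … into P one at a time, bumping the leftmost entry strictly greater than the inserted value down to the next row. The recording tableau Q records, in position (i, j), the step at which that cell was added to P.
  Insert 2 (step 1): P = [2];  Q = [1]
  Insert 6 (step 2): P = [2, 6];  Q = [1, 2]
  Insert 3 (step 3): P = [2, 3] / [6];  Q = [1, 2] / [3]
  Insert 5 (step 4): P = [2, 3, 5] / [6];  Q = [1, 2, 4] / [3]
  Insert 1 (step 5): P = [1, 3, 5] / [2] / [6];  Q = [1, 2, 4] / [3] / [5]
  Insert 4 (step 6): P = [1, 3, 4] / [2, 5] / [6];  Q = [1, 2, 4] / [3, 6] / [5]
  Insert 8 (step 7): P = [1, 3, 4, 8] / [2, 5] / [6];  Q = [1, 2, 4, 7] / [3, 6] / [5]
  Insert 7 (step 8): P = [1, 3, 4, 7] / [2, 5, 8] / [6];  Q = [1, 2, 4, 7] / [3, 6, 8] / [5]
Final shape: (4, 3, 1).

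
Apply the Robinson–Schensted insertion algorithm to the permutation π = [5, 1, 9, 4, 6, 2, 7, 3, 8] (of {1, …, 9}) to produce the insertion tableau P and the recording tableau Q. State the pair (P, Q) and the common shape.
P = [1, 2, 3, 7, 8] / [4, 6] / [5, 9];  Q = [1, 3, 5, 7, 9] / [2, 4] / [6, 8];  common shape = (5, 2, 2)

Row-insert the values π_1, π_2, … into P one at a time, bumping the leftmost entry strictly greater than the inserted value down to the next row. The recording tableau Q records, in position (i, j), the step at which that cell was added to P.
  Insert 5 (step 1): P = [5];  Q = [1]
  Insert 1 (step 2): P = [1] / [5];  Q = [1] / [2]
  Insert 9 (step 3): P = [1, 9] / [5];  Q = [1, 3] / [2]
  Insert 4 (step 4): P = [1, 4] / [5, 9];  Q = [1, 3] / [2, 4]
  Insert 6 (step 5): P = [1, 4, 6] / [5, 9];  Q = [1, 3, 5] / [2, 4]
  Insert 2 (step 6): P = [1, 2, 6] / [4, 9] / [5];  Q = [1, 3, 5] / [2, 4] / [6]
  Insert 7 (step 7): P = [1, 2, 6, 7] / [4, 9] / [5];  Q = [1, 3, 5, 7] / [2, 4] / [6]
  Insert 3 (step 8): P = [1, 2, 3, 7] / [4, 6] / [5, 9];  Q = [1, 3, 5, 7] / [2, 4] / [6, 8]
  Insert 8 (step 9): P = [1, 2, 3, 7, 8] / [4, 6] / [5, 9];  Q = [1, 3, 5, 7, 9] / [2, 4] / [6, 8]
Final shape: (5, 2, 2).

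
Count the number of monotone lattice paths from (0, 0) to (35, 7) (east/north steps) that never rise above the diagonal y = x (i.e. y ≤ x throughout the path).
Number of paths = 21732542

By the reflection principle (André's argument), the number of monotone paths to (35, 7) with n ≤ m that never go above y = x is C(42, 35) − C(42, 36) = 26978328 − 5245786 = 21732542.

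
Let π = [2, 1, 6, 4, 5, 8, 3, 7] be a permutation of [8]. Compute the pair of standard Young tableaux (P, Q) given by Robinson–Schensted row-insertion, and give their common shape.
P = [1, 3, 5, 7] / [2, 4, 8] / [6];  Q = [1, 3, 5, 6] / [2, 4, 8] / [7];  common shape = (4, 3, 1)

Row-insert the values π_1, π_2, … into P one at a time, bumping the leftmost entry strictly greater than the inserted value down to the next row. The recording tableau Q records, in position (i, j), the step at which that cell was added to P.
  Insert 2 (step 1): P = [2];  Q = [1]
  Insert 1 (step 2): P = [1] / [2];  Q = [1] / [2]
  Insert 6 (step 3): P = [1, 6] / [2];  Q = [1, 3] / [2]
  Insert 4 (step 4): P = [1, 4] / [2, 6];  Q = [1, 3] / [2, 4]
  Insert 5 (step 5): P = [1, 4, 5] / [2, 6];  Q = [1, 3, 5] / [2, 4]
  Insert 8 (step 6): P = [1, 4, 5, 8] / [2, 6];  Q = [1, 3, 5, 6] / [2, 4]
  Insert 3 (step 7): P = [1, 3, 5, 8] / [2, 4] / [6];  Q = [1, 3, 5, 6] / [2, 4] / [7]
  Insert 7 (step 8): P = [1, 3, 5, 7] / [2, 4, 8] / [6];  Q = [1, 3, 5, 6] / [2, 4, 8] / [7]
Final shape: (4, 3, 1).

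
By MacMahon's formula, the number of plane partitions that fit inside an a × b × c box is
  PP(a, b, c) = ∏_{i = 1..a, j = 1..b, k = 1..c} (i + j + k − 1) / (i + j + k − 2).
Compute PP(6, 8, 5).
PP(6, 8, 5) = 7997986868872

Evaluate the triple product over i = 1..6, j = 1..8, k = 1..5. The factors are (2/1) · (3/2) · (4/3) · (5/4) · (6/5) · (3/2) · (4/3) · (5/4) · … (240 factors total). The numerators and denominators telescope so the product is an integer; carrying out the multiplication exactly gives PP(6, 8, 5) = 7997986868872.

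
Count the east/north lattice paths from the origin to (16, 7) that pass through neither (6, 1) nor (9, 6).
Number of paths = 152197

Inclusion–exclusion. Total paths: C(23, 16) = 245157. Through P₁: C(7, 6)·C(16, 10) = 56056. Through P₂: C(15, 9)·C(8, 7) = 40040. Since P₁ is strictly southwest of P₂, a monotone path through both must visit P₁ then P₂; paths through both = C(7, 6)·C(8, 3)·C(8, 7) = 3136. Avoid both = 245157 − 56056 − 40040 + 3136 = 152197.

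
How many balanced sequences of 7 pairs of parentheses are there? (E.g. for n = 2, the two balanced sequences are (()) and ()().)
C_7 = 429

These balanced parentheses are counted by the Catalan number C_n = (1/(n + 1)) · C(2n, n). For n = 7: C_7 = (1/8) · C(14, 7) = 3432/8 = 429.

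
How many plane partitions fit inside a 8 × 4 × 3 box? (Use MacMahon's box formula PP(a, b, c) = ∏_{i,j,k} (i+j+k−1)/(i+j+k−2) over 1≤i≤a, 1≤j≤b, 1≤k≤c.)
PP(8, 4, 3) = 4723719

Evaluate the triple product over i = 1..8, j = 1..4, k = 1..3. The factors are (2/1) · (3/2) · (4/3) · (3/2) · (4/3) · (5/4) · (4/3) · (5/4) · … (96 factors total). The numerators and denominators telescope so the product is an integer; carrying out the multiplication exactly gives PP(8, 4, 3) = 4723719.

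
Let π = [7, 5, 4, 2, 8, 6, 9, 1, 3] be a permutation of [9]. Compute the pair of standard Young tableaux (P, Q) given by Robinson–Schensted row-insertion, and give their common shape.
P = [1, 3, 9] / [2, 6] / [4, 8] / [5] / [7];  Q = [1, 5, 7] / [2, 6] / [3, 9] / [4] / [8];  common shape = (3, 2, 2, 1, 1)

Row-insert the values π_1, π_2, … into P one at a time, bumping the leftmost entry strictly greater than the inserted value down to the next row. The recording tableau Q records, in position (i, j), the step at which that cell was added to P.
  Insert 7 (step 1): P = [7];  Q = [1]
  Insert 5 (step 2): P = [5] / [7];  Q = [1] / [2]
  Insert 4 (step 3): P = [4] / [5] / [7];  Q = [1] / [2] / [3]
  Insert 2 (step 4): P = [2] / [4] / [5] / [7];  Q = [1] / [2] / [3] / [4]
  Insert 8 (step 5): P = [2, 8] / [4] / [5] / [7];  Q = [1, 5] / [2] / [3] / [4]
  Insert 6 (step 6): P = [2, 6] / [4, 8] / [5] / [7];  Q = [1, 5] / [2, 6] / [3] / [4]
  Insert 9 (step 7): P = [2, 6, 9] / [4, 8] / [5] / [7];  Q = [1, 5, 7] / [2, 6] / [3] / [4]
  Insert 1 (step 8): P = [1, 6, 9] / [2, 8] / [4] / [5] / [7];  Q = [1, 5, 7] / [2, 6] / [3] / [4] / [8]
  Insert 3 (step 9): P = [1, 3, 9] / [2, 6] / [4, 8] / [5] / [7];  Q = [1, 5, 7] / [2, 6] / [3, 9] / [4] / [8]
Final shape: (3, 2, 2, 1, 1).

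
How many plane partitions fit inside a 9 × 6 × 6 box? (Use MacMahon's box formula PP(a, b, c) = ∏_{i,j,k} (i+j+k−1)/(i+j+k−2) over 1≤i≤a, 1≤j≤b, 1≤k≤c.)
PP(9, 6, 6) = 6062460972064640

Evaluate the triple product over i = 1..9, j = 1..6, k = 1..6. The factors are (2/1) · (3/2) · (4/3) · (5/4) · (6/5) · (7/6) · (3/2) · (4/3) · … (324 factors total). The numerators and denominators telescope so the product is an integer; carrying out the multiplication exactly gives PP(9, 6, 6) = 6062460972064640.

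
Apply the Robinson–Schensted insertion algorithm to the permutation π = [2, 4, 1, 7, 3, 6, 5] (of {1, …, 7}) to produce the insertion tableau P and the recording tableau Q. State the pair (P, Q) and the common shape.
P = [1, 3, 5] / [2, 4, 6] / [7];  Q = [1, 2, 4] / [3, 5, 6] / [7];  common shape = (3, 3, 1)

Row-insert the values π_1, π_2, … into P one at a time, bumping the leftmost entry strictly greater than the inserted value down to the next row. The recording tableau Q records, in position (i, j), the step at which that cell was added to P.
  Insert 2 (step 1): P = [2];  Q = [1]
  Insert 4 (step 2): P = [2, 4];  Q = [1, 2]
  Insert 1 (step 3): P = [1, 4] / [2];  Q = [1, 2] / [3]
  Insert 7 (step 4): P = [1, 4, 7] / [2];  Q = [1, 2, 4] / [3]
  Insert 3 (step 5): P = [1, 3, 7] / [2, 4];  Q = [1, 2, 4] / [3, 5]
  Insert 6 (step 6): P = [1, 3, 6] / [2, 4, 7];  Q = [1, 2, 4] / [3, 5, 6]
  Insert 5 (step 7): P = [1, 3, 5] / [2, 4, 6] / [7];  Q = [1, 2, 4] / [3, 5, 6] / [7]
Final shape: (3, 3, 1).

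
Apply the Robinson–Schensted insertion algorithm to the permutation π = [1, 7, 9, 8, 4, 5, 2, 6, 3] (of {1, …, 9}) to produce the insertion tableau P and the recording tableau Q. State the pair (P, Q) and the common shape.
P = [1, 2, 3, 6] / [4, 5] / [7, 8] / [9];  Q = [1, 2, 3, 8] / [4, 6] / [5, 9] / [7];  common shape = (4, 2, 2, 1)

Row-insert the values π_1, π_2, … into P one at a time, bumping the leftmost entry strictly greater than the inserted value down to the next row. The recording tableau Q records, in position (i, j), the step at which that cell was added to P.
  Insert 1 (step 1): P = [1];  Q = [1]
  Insert 7 (step 2): P = [1, 7];  Q = [1, 2]
  Insert 9 (step 3): P = [1, 7, 9];  Q = [1, 2, 3]
  Insert 8 (step 4): P = [1, 7, 8] / [9];  Q = [1, 2, 3] / [4]
  Insert 4 (step 5): P = [1, 4, 8] / [7] / [9];  Q = [1, 2, 3] / [4] / [5]
  Insert 5 (step 6): P = [1, 4, 5] / [7, 8] / [9];  Q = [1, 2, 3] / [4, 6] / [5]
  Insert 2 (step 7): P = [1, 2, 5] / [4, 8] / [7] / [9];  Q = [1, 2, 3] / [4, 6] / [5] / [7]
  Insert 6 (step 8): P = [1, 2, 5, 6] / [4, 8] / [7] / [9];  Q = [1, 2, 3, 8] / [4, 6] / [5] / [7]
  Insert 3 (step 9): P = [1, 2, 3, 6] / [4, 5] / [7, 8] / [9];  Q = [1, 2, 3, 8] / [4, 6] / [5, 9] / [7]
Final shape: (4, 2, 2, 1).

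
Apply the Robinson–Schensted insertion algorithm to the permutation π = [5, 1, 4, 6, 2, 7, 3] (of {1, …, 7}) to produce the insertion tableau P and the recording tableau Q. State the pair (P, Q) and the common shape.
P = [1, 2, 3, 7] / [4, 6] / [5];  Q = [1, 3, 4, 6] / [2, 7] / [5];  common shape = (4, 2, 1)

Row-insert the values π_1, π_2, … into P one at a time, bumping the leftmost entry strictly greater than the inserted value down to the next row. The recording tableau Q records, in position (i, j), the step at which that cell was added to P.
  Insert 5 (step 1): P = [5];  Q = [1]
  Insert 1 (step 2): P = [1] / [5];  Q = [1] / [2]
  Insert 4 (step 3): P = [1, 4] / [5];  Q = [1, 3] / [2]
  Insert 6 (step 4): P = [1, 4, 6] / [5];  Q = [1, 3, 4] / [2]
  Insert 2 (step 5): P = [1, 2, 6] / [4] / [5];  Q = [1, 3, 4] / [2] / [5]
  Insert 7 (step 6): P = [1, 2, 6, 7] / [4] / [5];  Q = [1, 3, 4, 6] / [2] / [5]
  Insert 3 (step 7): P = [1, 2, 3, 7] / [4, 6] / [5];  Q = [1, 3, 4, 6] / [2, 7] / [5]
Final shape: (4, 2, 1).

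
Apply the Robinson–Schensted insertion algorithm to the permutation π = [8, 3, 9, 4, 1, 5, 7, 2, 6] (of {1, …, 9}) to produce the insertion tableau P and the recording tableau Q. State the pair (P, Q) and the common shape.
P = [1, 2, 5, 6] / [3, 4, 7] / [8, 9];  Q = [1, 3, 6, 7] / [2, 4, 9] / [5, 8];  common shape = (4, 3, 2)

Row-insert the values π_1, π_2, … into P one at a time, bumping the leftmost entry strictly greater than the inserted value down to the next row. The recording tableau Q records, in position (i, j), the step at which that cell was added to P.
  Insert 8 (step 1): P = [8];  Q = [1]
  Insert 3 (step 2): P = [3] / [8];  Q = [1] / [2]
  Insert 9 (step 3): P = [3, 9] / [8];  Q = [1, 3] / [2]
  Insert 4 (step 4): P = [3, 4] / [8, 9];  Q = [1, 3] / [2, 4]
  Insert 1 (step 5): P = [1, 4] / [3, 9] / [8];  Q = [1, 3] / [2, 4] / [5]
  Insert 5 (step 6): P = [1, 4, 5] / [3, 9] / [8];  Q = [1, 3, 6] / [2, 4] / [5]
  Insert 7 (step 7): P = [1, 4, 5, 7] / [3, 9] / [8];  Q = [1, 3, 6, 7] / [2, 4] / [5]
  Insert 2 (step 8): P = [1, 2, 5, 7] / [3, 4] / [8, 9];  Q = [1, 3, 6, 7] / [2, 4] / [5, 8]
  Insert 6 (step 9): P = [1, 2, 5, 6] / [3, 4, 7] / [8, 9];  Q = [1, 3, 6, 7] / [2, 4, 9] / [5, 8]
Final shape: (4, 3, 2).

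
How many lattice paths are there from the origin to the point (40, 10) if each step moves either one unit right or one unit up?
Number of paths = 10272278170

A monotone lattice path from (0, 0) to (40, 10) consists of 40 east steps and 10 north steps in some order, so it is determined by which 40 of the 50 steps are east. The count is C(50, 40) = 10272278170.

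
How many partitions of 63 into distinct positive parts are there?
q(63) = 14848

A partition into distinct parts is a strictly decreasing sequence summing to n. The recurrence d(n, m) = d(n, m−1) + d(n−m, m−1) (use part m at most once) with q(n) = d(n, n) gives q(63) = 14848. (Euler's theorem: # distinct-part partitions = # odd-part partitions.)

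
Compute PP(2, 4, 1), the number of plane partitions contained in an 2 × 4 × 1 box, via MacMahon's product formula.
PP(2, 4, 1) = 15

Evaluate the triple product over i = 1..2, j = 1..4, k = 1..1. The factors are (2/1) · (3/2) · (4/3) · (5/4) · (3/2) · (4/3) · (5/4) · (6/5). The numerators and denominators telescope so the product is an integer; carrying out the multiplication exactly gives PP(2, 4, 1) = 15.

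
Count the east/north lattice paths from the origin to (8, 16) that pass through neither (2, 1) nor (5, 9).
Number of paths = 391839

Inclusion–exclusion. Total paths: C(24, 8) = 735471. Through P₁: C(3, 2)·C(21, 6) = 162792. Through P₂: C(14, 5)·C(10, 3) = 240240. Since P₁ is strictly southwest of P₂, a monotone path through both must visit P₁ then P₂; paths through both = C(3, 2)·C(11, 3)·C(10, 3) = 59400. Avoid both = 735471 − 162792 − 240240 + 59400 = 391839.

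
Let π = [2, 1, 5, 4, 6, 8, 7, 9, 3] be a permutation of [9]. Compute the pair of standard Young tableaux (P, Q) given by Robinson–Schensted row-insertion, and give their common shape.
P = [1, 3, 6, 7, 9] / [2, 4, 8] / [5];  Q = [1, 3, 5, 6, 8] / [2, 4, 7] / [9];  common shape = (5, 3, 1)

Row-insert the values π_1, π_2, … into P one at a time, bumping the leftmost entry strictly greater than the inserted value down to the next row. The recording tableau Q records, in position (i, j), the step at which that cell was added to P.
  Insert 2 (step 1): P = [2];  Q = [1]
  Insert 1 (step 2): P = [1] / [2];  Q = [1] / [2]
  Insert 5 (step 3): P = [1, 5] / [2];  Q = [1, 3] / [2]
  Insert 4 (step 4): P = [1, 4] / [2, 5];  Q = [1, 3] / [2, 4]
  Insert 6 (step 5): P = [1, 4, 6] / [2, 5];  Q = [1, 3, 5] / [2, 4]
  Insert 8 (step 6): P = [1, 4, 6, 8] / [2, 5];  Q = [1, 3, 5, 6] / [2, 4]
  Insert 7 (step 7): P = [1, 4, 6, 7] / [2, 5, 8];  Q = [1, 3, 5, 6] / [2, 4, 7]
  Insert 9 (step 8): P = [1, 4, 6, 7, 9] / [2, 5, 8];  Q = [1, 3, 5, 6, 8] / [2, 4, 7]
  Insert 3 (step 9): P = [1, 3, 6, 7, 9] / [2, 4, 8] / [5];  Q = [1, 3, 5, 6, 8] / [2, 4, 7] / [9]
Final shape: (5, 3, 1).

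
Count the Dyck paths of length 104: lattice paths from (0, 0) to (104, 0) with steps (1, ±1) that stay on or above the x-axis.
C_52 = 29869166945772625950142417512

These Dyck paths are counted by the Catalan number C_n = (1/(n + 1)) · C(2n, n). For n = 52: C_52 = (1/53) · C(104, 52) = 1583065848125949175357548128136/53 = 29869166945772625950142417512.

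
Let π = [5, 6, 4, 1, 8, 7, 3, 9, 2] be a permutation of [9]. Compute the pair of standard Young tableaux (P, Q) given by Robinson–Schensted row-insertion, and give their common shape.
P = [1, 2, 7, 9] / [3, 6] / [4, 8] / [5];  Q = [1, 2, 5, 8] / [3, 6] / [4, 7] / [9];  common shape = (4, 2, 2, 1)

Row-insert the values π_1, π_2, … into P one at a time, bumping the leftmost entry strictly greater than the inserted value down to the next row. The recording tableau Q records, in position (i, j), the step at which that cell was added to P.
  Insert 5 (step 1): P = [5];  Q = [1]
  Insert 6 (step 2): P = [5, 6];  Q = [1, 2]
  Insert 4 (step 3): P = [4, 6] / [5];  Q = [1, 2] / [3]
  Insert 1 (step 4): P = [1, 6] / [4] / [5];  Q = [1, 2] / [3] / [4]
  Insert 8 (step 5): P = [1, 6, 8] / [4] / [5];  Q = [1, 2, 5] / [3] / [4]
  Insert 7 (step 6): P = [1, 6, 7] / [4, 8] / [5];  Q = [1, 2, 5] / [3, 6] / [4]
  Insert 3 (step 7): P = [1, 3, 7] / [4, 6] / [5, 8];  Q = [1, 2, 5] / [3, 6] / [4, 7]
  Insert 9 (step 8): P = [1, 3, 7, 9] / [4, 6] / [5, 8];  Q = [1, 2, 5, 8] / [3, 6] / [4, 7]
  Insert 2 (step 9): P = [1, 2, 7, 9] / [3, 6] / [4, 8] / [5];  Q = [1, 2, 5, 8] / [3, 6] / [4, 7] / [9]
Final shape: (4, 2, 2, 1).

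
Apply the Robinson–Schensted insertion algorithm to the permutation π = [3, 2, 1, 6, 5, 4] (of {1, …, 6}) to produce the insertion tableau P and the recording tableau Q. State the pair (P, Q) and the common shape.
P = [1, 4] / [2, 5] / [3, 6];  Q = [1, 4] / [2, 5] / [3, 6];  common shape = (2, 2, 2)

Row-insert the values π_1, π_2, … into P one at a time, bumping the leftmost entry strictly greater than the inserted value down to the next row. The recording tableau Q records, in position (i, j), the step at which that cell was added to P.
  Insert 3 (step 1): P = [3];  Q = [1]
  Insert 2 (step 2): P = [2] / [3];  Q = [1] / [2]
  Insert 1 (step 3): P = [1] / [2] / [3];  Q = [1] / [2] / [3]
  Insert 6 (step 4): P = [1, 6] / [2] / [3];  Q = [1, 4] / [2] / [3]
  Insert 5 (step 5): P = [1, 5] / [2, 6] / [3];  Q = [1, 4] / [2, 5] / [3]
  Insert 4 (step 6): P = [1, 4] / [2, 5] / [3, 6];  Q = [1, 4] / [2, 5] / [3, 6]
Final shape: (2, 2, 2).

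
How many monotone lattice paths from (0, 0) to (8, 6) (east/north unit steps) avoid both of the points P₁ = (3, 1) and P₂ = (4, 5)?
Number of paths = 1465

Inclusion–exclusion. Total paths: C(14, 8) = 3003. Through P₁: C(4, 3)·C(10, 5) = 1008. Through P₂: C(9, 4)·C(5, 4) = 630. Since P₁ is strictly southwest of P₂, a monotone path through both must visit P₁ then P₂; paths through both = C(4, 3)·C(5, 1)·C(5, 4) = 100. Avoid both = 3003 − 1008 − 630 + 100 = 1465.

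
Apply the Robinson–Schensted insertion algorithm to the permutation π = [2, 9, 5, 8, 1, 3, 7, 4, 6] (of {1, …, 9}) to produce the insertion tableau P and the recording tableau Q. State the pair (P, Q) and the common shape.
P = [1, 3, 4, 6] / [2, 5, 7] / [8] / [9];  Q = [1, 2, 4, 9] / [3, 6, 7] / [5] / [8];  common shape = (4, 3, 1, 1)

Row-insert the values π_1, π_2, … into P one at a time, bumping the leftmost entry strictly greater than the inserted value down to the next row. The recording tableau Q records, in position (i, j), the step at which that cell was added to P.
  Insert 2 (step 1): P = [2];  Q = [1]
  Insert 9 (step 2): P = [2, 9];  Q = [1, 2]
  Insert 5 (step 3): P = [2, 5] / [9];  Q = [1, 2] / [3]
  Insert 8 (step 4): P = [2, 5, 8] / [9];  Q = [1, 2, 4] / [3]
  Insert 1 (step 5): P = [1, 5, 8] / [2] / [9];  Q = [1, 2, 4] / [3] / [5]
  Insert 3 (step 6): P = [1, 3, 8] / [2, 5] / [9];  Q = [1, 2, 4] / [3, 6] / [5]
  Insert 7 (step 7): P = [1, 3, 7] / [2, 5, 8] / [9];  Q = [1, 2, 4] / [3, 6, 7] / [5]
  Insert 4 (step 8): P = [1, 3, 4] / [2, 5, 7] / [8] / [9];  Q = [1, 2, 4] / [3, 6, 7] / [5] / [8]
  Insert 6 (step 9): P = [1, 3, 4, 6] / [2, 5, 7] / [8] / [9];  Q = [1, 2, 4, 9] / [3, 6, 7] / [5] / [8]
Final shape: (4, 3, 1, 1).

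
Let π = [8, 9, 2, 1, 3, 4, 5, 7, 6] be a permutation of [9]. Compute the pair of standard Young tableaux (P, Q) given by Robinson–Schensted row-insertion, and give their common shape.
P = [1, 3, 4, 5, 6] / [2, 7] / [8, 9];  Q = [1, 2, 6, 7, 8] / [3, 5] / [4, 9];  common shape = (5, 2, 2)

Row-insert the values π_1, π_2, … into P one at a time, bumping the leftmost entry strictly greater than the inserted value down to the next row. The recording tableau Q records, in position (i, j), the step at which that cell was added to P.
  Insert 8 (step 1): P = [8];  Q = [1]
  Insert 9 (step 2): P = [8, 9];  Q = [1, 2]
  Insert 2 (step 3): P = [2, 9] / [8];  Q = [1, 2] / [3]
  Insert 1 (step 4): P = [1, 9] / [2] / [8];  Q = [1, 2] / [3] / [4]
  Insert 3 (step 5): P = [1, 3] / [2, 9] / [8];  Q = [1, 2] / [3, 5] / [4]
  Insert 4 (step 6): P = [1, 3, 4] / [2, 9] / [8];  Q = [1, 2, 6] / [3, 5] / [4]
  Insert 5 (step 7): P = [1, 3, 4, 5] / [2, 9] / [8];  Q = [1, 2, 6, 7] / [3, 5] / [4]
  Insert 7 (step 8): P = [1, 3, 4, 5, 7] / [2, 9] / [8];  Q = [1, 2, 6, 7, 8] / [3, 5] / [4]
  Insert 6 (step 9): P = [1, 3, 4, 5, 6] / [2, 7] / [8, 9];  Q = [1, 2, 6, 7, 8] / [3, 5] / [4, 9]
Final shape: (5, 2, 2).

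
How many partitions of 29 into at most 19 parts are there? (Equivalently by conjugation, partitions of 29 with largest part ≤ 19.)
p(29, parts ≤ 19) = 4468

Use the recurrence p(n, m) = p(n, m−1) + p(n−m, m): either the largest part is < m (count p(n, m−1)) or the largest part is exactly m (remove one copy of m, count p(n−m, m)). With p(0, ·) = 1 this gives p(29, parts ≤ 19) = 4468. (By conjugating Young diagrams, this also counts partitions of 29 into at most 19 parts.)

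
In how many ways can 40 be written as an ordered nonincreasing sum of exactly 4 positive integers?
p(40, 4 parts) = 478

Partitions of n into exactly k parts are in bijection with partitions of n − k into at most k parts (subtract 1 from each part). So p(40, exactly 4) = p(36, parts ≤ 4). Computing via the recurrence p(m, j) = p(m, j−1) + p(m−j, j) gives 478.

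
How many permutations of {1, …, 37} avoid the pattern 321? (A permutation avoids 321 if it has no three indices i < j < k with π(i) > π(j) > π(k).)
C_37 = 45950804324621742364

These 321-avoiding permutations are counted by the Catalan number C_n = (1/(n + 1)) · C(2n, n). For n = 37: C_37 = (1/38) · C(74, 37) = 1746130564335626209832/38 = 45950804324621742364.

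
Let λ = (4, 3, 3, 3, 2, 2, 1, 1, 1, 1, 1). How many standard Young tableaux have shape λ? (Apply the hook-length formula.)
# SYT of shape (4, 3, 3, 3, 2, 2, 1, 1, 1, 1, 1) = 157134978

Hook-length formula: f^λ = n! / Π hook(c), product over all cells c of the Young diagram. For λ = (4, 3, 3, 3, 2, 2, 1, 1, 1, 1, 1), n = 22 boxes. Hook lengths by row (left-to-right, top-to-bottom): [14, 8, 5, 1]; [12, 6, 3]; [11, 5, 2]; [10, 4, 1]; [8, 2]; [7, 1]; [5]; [4]; [3]; [2]; [1]. Product of hooks = 7153090560000. So f^λ = 22! / 7153090560000 = 1124000727777607680000 / 7153090560000 = 157134978.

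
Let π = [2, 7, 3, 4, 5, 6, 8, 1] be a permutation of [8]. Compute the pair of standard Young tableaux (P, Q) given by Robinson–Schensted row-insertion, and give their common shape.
P = [1, 3, 4, 5, 6, 8] / [2] / [7];  Q = [1, 2, 4, 5, 6, 7] / [3] / [8];  common shape = (6, 1, 1)

Row-insert the values π_1, π_2, … into P one at a time, bumping the leftmost entry strictly greater than the inserted value down to the next row. The recording tableau Q records, in position (i, j), the step at which that cell was added to P.
  Insert 2 (step 1): P = [2];  Q = [1]
  Insert 7 (step 2): P = [2, 7];  Q = [1, 2]
  Insert 3 (step 3): P = [2, 3] / [7];  Q = [1, 2] / [3]
  Insert 4 (step 4): P = [2, 3, 4] / [7];  Q = [1, 2, 4] / [3]
  Insert 5 (step 5): P = [2, 3, 4, 5] / [7];  Q = [1, 2, 4, 5] / [3]
  Insert 6 (step 6): P = [2, 3, 4, 5, 6] / [7];  Q = [1, 2, 4, 5, 6] / [3]
  Insert 8 (step 7): P = [2, 3, 4, 5, 6, 8] / [7];  Q = [1, 2, 4, 5, 6, 7] / [3]
  Insert 1 (step 8): P = [1, 3, 4, 5, 6, 8] / [2] / [7];  Q = [1, 2, 4, 5, 6, 7] / [3] / [8]
Final shape: (6, 1, 1).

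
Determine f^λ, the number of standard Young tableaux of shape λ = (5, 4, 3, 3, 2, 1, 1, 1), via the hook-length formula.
# SYT of shape (5, 4, 3, 3, 2, 1, 1, 1) = 145495350

Hook-length formula: f^λ = n! / Π hook(c), product over all cells c of the Young diagram. For λ = (5, 4, 3, 3, 2, 1, 1, 1), n = 20 boxes. Hook lengths by row (left-to-right, top-to-bottom): [12, 8, 6, 3, 1]; [10, 6, 4, 1]; [8, 4, 2]; [7, 3, 1]; [5, 1]; [3]; [2]; [1]. Product of hooks = 16721510400. So f^λ = 20! / 16721510400 = 2432902008176640000 / 16721510400 = 145495350.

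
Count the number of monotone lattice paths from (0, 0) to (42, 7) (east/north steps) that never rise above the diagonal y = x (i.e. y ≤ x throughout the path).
Number of paths = 71916768

By the reflection principle (André's argument), the number of monotone paths to (42, 7) with n ≤ m that never go above y = x is C(49, 42) − C(49, 43) = 85900584 − 13983816 = 71916768.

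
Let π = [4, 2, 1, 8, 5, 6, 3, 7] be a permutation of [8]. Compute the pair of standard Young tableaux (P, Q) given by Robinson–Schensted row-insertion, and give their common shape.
P = [1, 3, 6, 7] / [2, 5] / [4, 8];  Q = [1, 4, 6, 8] / [2, 5] / [3, 7];  common shape = (4, 2, 2)

Row-insert the values π_1, π_2, … into P one at a time, bumping the leftmost entry strictly greater than the inserted value down to the next row. The recording tableau Q records, in position (i, j), the step at which that cell was added to P.
  Insert 4 (step 1): P = [4];  Q = [1]
  Insert 2 (step 2): P = [2] / [4];  Q = [1] / [2]
  Insert 1 (step 3): P = [1] / [2] / [4];  Q = [1] / [2] / [3]
  Insert 8 (step 4): P = [1, 8] / [2] / [4];  Q = [1, 4] / [2] / [3]
  Insert 5 (step 5): P = [1, 5] / [2, 8] / [4];  Q = [1, 4] / [2, 5] / [3]
  Insert 6 (step 6): P = [1, 5, 6] / [2, 8] / [4];  Q = [1, 4, 6] / [2, 5] / [3]
  Insert 3 (step 7): P = [1, 3, 6] / [2, 5] / [4, 8];  Q = [1, 4, 6] / [2, 5] / [3, 7]
  Insert 7 (step 8): P = [1, 3, 6, 7] / [2, 5] / [4, 8];  Q = [1, 4, 6, 8] / [2, 5] / [3, 7]
Final shape: (4, 2, 2).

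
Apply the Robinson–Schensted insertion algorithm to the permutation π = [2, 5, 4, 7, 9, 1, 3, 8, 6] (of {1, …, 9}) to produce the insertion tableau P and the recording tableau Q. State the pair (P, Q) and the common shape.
P = [1, 3, 6, 8] / [2, 4, 7] / [5, 9];  Q = [1, 2, 4, 5] / [3, 7, 8] / [6, 9];  common shape = (4, 3, 2)

Row-insert the values π_1, π_2, … into P one at a time, bumping the leftmost entry strictly greater than the inserted value down to the next row. The recording tableau Q records, in position (i, j), the step at which that cell was added to P.
  Insert 2 (step 1): P = [2];  Q = [1]
  Insert 5 (step 2): P = [2, 5];  Q = [1, 2]
  Insert 4 (step 3): P = [2, 4] / [5];  Q = [1, 2] / [3]
  Insert 7 (step 4): P = [2, 4, 7] / [5];  Q = [1, 2, 4] / [3]
  Insert 9 (step 5): P = [2, 4, 7, 9] / [5];  Q = [1, 2, 4, 5] / [3]
  Insert 1 (step 6): P = [1, 4, 7, 9] / [2] / [5];  Q = [1, 2, 4, 5] / [3] / [6]
  Insert 3 (step 7): P = [1, 3, 7, 9] / [2, 4] / [5];  Q = [1, 2, 4, 5] / [3, 7] / [6]
  Insert 8 (step 8): P = [1, 3, 7, 8] / [2, 4, 9] / [5];  Q = [1, 2, 4, 5] / [3, 7, 8] / [6]
  Insert 6 (step 9): P = [1, 3, 6, 8] / [2, 4, 7] / [5, 9];  Q = [1, 2, 4, 5] / [3, 7, 8] / [6, 9]
Final shape: (4, 3, 2).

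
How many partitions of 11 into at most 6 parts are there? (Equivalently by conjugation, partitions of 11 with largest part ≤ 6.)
p(11, parts ≤ 6) = 44

Partitions of 11 with all parts ≤ 6: 6+5, 6+4+1, 6+3+2, 6+3+1+1, 6+2+2+1, 6+2+1+1+1, 6+1+1+1+1+1, 5+5+1, 5+4+2, 5+4+1+1, 5+3+3, 5+3+2+1, 5+3+1+1+1, 5+2+2+2, 5+2+2+1+1, 5+2+1+1+1+1, 5+1+1+1+1+1+1, 4+4+3, 4+4+2+1, 4+4+1+1+1, 4+3+3+1, 4+3+2+2, 4+3+2+1+1, 4+3+1+1+1+1, 4+2+2+2+1, 4+2+2+1+1+1, 4+2+1+1+1+1+1, 4+1+1+1+1+1+1+1, 3+3+3+2, 3+3+3+1+1, … (44 total). Count = 44.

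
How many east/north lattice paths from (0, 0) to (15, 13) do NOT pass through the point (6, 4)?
Number of paths = 27231960

Total paths from (0, 0) to (15, 13): C(28, 15) = 37442160. Paths through (6, 4): (paths (0, 0) → (6, 4)) × (paths (6, 4) → (15, 13)) = C(10, 6) · C(18, 9) = 210 · 48620 = 10210200. Avoidance count = 37442160 − 10210200 = 27231960.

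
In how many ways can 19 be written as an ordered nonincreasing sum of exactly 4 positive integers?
p(19, 4 parts) = 54

Partitions of n into exactly k parts are in bijection with partitions of n − k into at most k parts (subtract 1 from each part). So p(19, exactly 4) = p(15, parts ≤ 4). Computing via the recurrence p(m, j) = p(m, j−1) + p(m−j, j) gives 54.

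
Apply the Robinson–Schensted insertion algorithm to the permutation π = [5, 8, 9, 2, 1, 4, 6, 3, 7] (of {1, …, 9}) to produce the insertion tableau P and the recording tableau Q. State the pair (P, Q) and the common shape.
P = [1, 3, 6, 7] / [2, 4, 9] / [5, 8];  Q = [1, 2, 3, 9] / [4, 6, 7] / [5, 8];  common shape = (4, 3, 2)

Row-insert the values π_1, π_2, … into P one at a time, bumping the leftmost entry strictly greater than the inserted value down to the next row. The recording tableau Q records, in position (i, j), the step at which that cell was added to P.
  Insert 5 (step 1): P = [5];  Q = [1]
  Insert 8 (step 2): P = [5, 8];  Q = [1, 2]
  Insert 9 (step 3): P = [5, 8, 9];  Q = [1, 2, 3]
  Insert 2 (step 4): P = [2, 8, 9] / [5];  Q = [1, 2, 3] / [4]
  Insert 1 (step 5): P = [1, 8, 9] / [2] / [5];  Q = [1, 2, 3] / [4] / [5]
  Insert 4 (step 6): P = [1, 4, 9] / [2, 8] / [5];  Q = [1, 2, 3] / [4, 6] / [5]
  Insert 6 (step 7): P = [1, 4, 6] / [2, 8, 9] / [5];  Q = [1, 2, 3] / [4, 6, 7] / [5]
  Insert 3 (step 8): P = [1, 3, 6] / [2, 4, 9] / [5, 8];  Q = [1, 2, 3] / [4, 6, 7] / [5, 8]
  Insert 7 (step 9): P = [1, 3, 6, 7] / [2, 4, 9] / [5, 8];  Q = [1, 2, 3, 9] / [4, 6, 7] / [5, 8]
Final shape: (4, 3, 2).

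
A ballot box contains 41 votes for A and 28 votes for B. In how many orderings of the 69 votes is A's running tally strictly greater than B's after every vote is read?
Strict-lead orderings = 3161051053161657656

Total orderings of the 69 votes with 41 for A: C(69, 41) = 16777886359088798328. By the Bertrand ballot formula (Cycle Lemma / reflection principle), the number of orderings in which A is strictly ahead of B throughout is (p − q)/(p + q) · C(p + q, p) = (41 − 28)/(41 + 28) · 16777886359088798328 = 3161051053161657656.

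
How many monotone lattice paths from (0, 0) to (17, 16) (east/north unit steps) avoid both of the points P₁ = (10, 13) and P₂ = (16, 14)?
Number of paths = 617272551

Inclusion–exclusion. Total paths: C(33, 17) = 1166803110. Through P₁: C(23, 10)·C(10, 7) = 137287920. Through P₂: C(30, 16)·C(3, 1) = 436268025. Since P₁ is strictly southwest of P₂, a monotone path through both must visit P₁ then P₂; paths through both = C(23, 10)·C(7, 6)·C(3, 1) = 24025386. Avoid both = 1166803110 − 137287920 − 436268025 + 24025386 = 617272551.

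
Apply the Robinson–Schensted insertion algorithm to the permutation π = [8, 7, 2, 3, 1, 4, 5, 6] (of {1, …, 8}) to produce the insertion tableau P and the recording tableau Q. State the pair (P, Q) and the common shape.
P = [1, 3, 4, 5, 6] / [2] / [7] / [8];  Q = [1, 4, 6, 7, 8] / [2] / [3] / [5];  common shape = (5, 1, 1, 1)

Row-insert the values π_1, π_2, … into P one at a time, bumping the leftmost entry strictly greater than the inserted value down to the next row. The recording tableau Q records, in position (i, j), the step at which that cell was added to P.
  Insert 8 (step 1): P = [8];  Q = [1]
  Insert 7 (step 2): P = [7] / [8];  Q = [1] / [2]
  Insert 2 (step 3): P = [2] / [7] / [8];  Q = [1] / [2] / [3]
  Insert 3 (step 4): P = [2, 3] / [7] / [8];  Q = [1, 4] / [2] / [3]
  Insert 1 (step 5): P = [1, 3] / [2] / [7] / [8];  Q = [1, 4] / [2] / [3] / [5]
  Insert 4 (step 6): P = [1, 3, 4] / [2] / [7] / [8];  Q = [1, 4, 6] / [2] / [3] / [5]
  Insert 5 (step 7): P = [1, 3, 4, 5] / [2] / [7] / [8];  Q = [1, 4, 6, 7] / [2] / [3] / [5]
  Insert 6 (step 8): P = [1, 3, 4, 5, 6] / [2] / [7] / [8];  Q = [1, 4, 6, 7, 8] / [2] / [3] / [5]
Final shape: (5, 1, 1, 1).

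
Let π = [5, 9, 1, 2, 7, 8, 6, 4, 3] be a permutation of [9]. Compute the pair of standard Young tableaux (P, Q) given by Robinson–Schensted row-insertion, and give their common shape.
P = [1, 2, 3, 8] / [4, 6] / [5] / [7] / [9];  Q = [1, 2, 5, 6] / [3, 4] / [7] / [8] / [9];  common shape = (4, 2, 1, 1, 1)

Row-insert the values π_1, π_2, … into P one at a time, bumping the leftmost entry strictly greater than the inserted value down to the next row. The recording tableau Q records, in position (i, j), the step at which that cell was added to P.
  Insert 5 (step 1): P = [5];  Q = [1]
  Insert 9 (step 2): P = [5, 9];  Q = [1, 2]
  Insert 1 (step 3): P = [1, 9] / [5];  Q = [1, 2] / [3]
  Insert 2 (step 4): P = [1, 2] / [5, 9];  Q = [1, 2] / [3, 4]
  Insert 7 (step 5): P = [1, 2, 7] / [5, 9];  Q = [1, 2, 5] / [3, 4]
  Insert 8 (step 6): P = [1, 2, 7, 8] / [5, 9];  Q = [1, 2, 5, 6] / [3, 4]
  Insert 6 (step 7): P = [1, 2, 6, 8] / [5, 7] / [9];  Q = [1, 2, 5, 6] / [3, 4] / [7]
  Insert 4 (step 8): P = [1, 2, 4, 8] / [5, 6] / [7] / [9];  Q = [1, 2, 5, 6] / [3, 4] / [7] / [8]
  Insert 3 (step 9): P = [1, 2, 3, 8] / [4, 6] / [5] / [7] / [9];  Q = [1, 2, 5, 6] / [3, 4] / [7] / [8] / [9]
Final shape: (4, 2, 1, 1, 1).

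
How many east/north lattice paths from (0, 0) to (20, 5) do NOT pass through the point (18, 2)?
Number of paths = 51230

Total paths from (0, 0) to (20, 5): C(25, 20) = 53130. Paths through (18, 2): (paths (0, 0) → (18, 2)) × (paths (18, 2) → (20, 5)) = C(20, 18) · C(5, 2) = 190 · 10 = 1900. Avoidance count = 53130 − 1900 = 51230.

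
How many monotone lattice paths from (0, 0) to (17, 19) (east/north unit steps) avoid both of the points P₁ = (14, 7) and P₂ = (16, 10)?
Number of paths = 8503099850

Inclusion–exclusion. Total paths: C(36, 17) = 8597496600. Through P₁: C(21, 14)·C(15, 3) = 52907400. Through P₂: C(26, 16)·C(10, 1) = 53117350. Since P₁ is strictly southwest of P₂, a monotone path through both must visit P₁ then P₂; paths through both = C(21, 14)·C(5, 2)·C(10, 1) = 11628000. Avoid both = 8597496600 − 52907400 − 53117350 + 11628000 = 8503099850.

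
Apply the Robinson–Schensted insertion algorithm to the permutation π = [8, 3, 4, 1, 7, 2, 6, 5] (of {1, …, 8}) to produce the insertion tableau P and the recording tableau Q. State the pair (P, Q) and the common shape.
P = [1, 2, 5] / [3, 4, 6] / [7] / [8];  Q = [1, 3, 5] / [2, 6, 7] / [4] / [8];  common shape = (3, 3, 1, 1)

Row-insert the values π_1, π_2, … into P one at a time, bumping the leftmost entry strictly greater than the inserted value down to the next row. The recording tableau Q records, in position (i, j), the step at which that cell was added to P.
  Insert 8 (step 1): P = [8];  Q = [1]
  Insert 3 (step 2): P = [3] / [8];  Q = [1] / [2]
  Insert 4 (step 3): P = [3, 4] / [8];  Q = [1, 3] / [2]
  Insert 1 (step 4): P = [1, 4] / [3] / [8];  Q = [1, 3] / [2] / [4]
  Insert 7 (step 5): P = [1, 4, 7] / [3] / [8];  Q = [1, 3, 5] / [2] / [4]
  Insert 2 (step 6): P = [1, 2, 7] / [3, 4] / [8];  Q = [1, 3, 5] / [2, 6] / [4]
  Insert 6 (step 7): P = [1, 2, 6] / [3, 4, 7] / [8];  Q = [1, 3, 5] / [2, 6, 7] / [4]
  Insert 5 (step 8): P = [1, 2, 5] / [3, 4, 6] / [7] / [8];  Q = [1, 3, 5] / [2, 6, 7] / [4] / [8]
Final shape: (3, 3, 1, 1).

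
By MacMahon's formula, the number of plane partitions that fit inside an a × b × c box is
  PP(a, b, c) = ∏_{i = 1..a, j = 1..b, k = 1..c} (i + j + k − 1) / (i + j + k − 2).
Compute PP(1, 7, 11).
PP(1, 7, 11) = 31824

Evaluate the triple product over i = 1..1, j = 1..7, k = 1..11. The factors are (2/1) · (3/2) · (4/3) · (5/4) · (6/5) · (7/6) · (8/7) · (9/8) · … (77 factors total). The numerators and denominators telescope so the product is an integer; carrying out the multiplication exactly gives PP(1, 7, 11) = 31824.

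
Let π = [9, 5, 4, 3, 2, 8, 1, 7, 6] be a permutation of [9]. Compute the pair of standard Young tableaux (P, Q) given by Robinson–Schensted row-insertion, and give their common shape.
P = [1, 6] / [2, 7] / [3, 8] / [4] / [5] / [9];  Q = [1, 6] / [2, 8] / [3, 9] / [4] / [5] / [7];  common shape = (2, 2, 2, 1, 1, 1)

Row-insert the values π_1, π_2, … into P one at a time, bumping the leftmost entry strictly greater than the inserted value down to the next row. The recording tableau Q records, in position (i, j), the step at which that cell was added to P.
  Insert 9 (step 1): P = [9];  Q = [1]
  Insert 5 (step 2): P = [5] / [9];  Q = [1] / [2]
  Insert 4 (step 3): P = [4] / [5] / [9];  Q = [1] / [2] / [3]
  Insert 3 (step 4): P = [3] / [4] / [5] / [9];  Q = [1] / [2] / [3] / [4]
  Insert 2 (step 5): P = [2] / [3] / [4] / [5] / [9];  Q = [1] / [2] / [3] / [4] / [5]
  Insert 8 (step 6): P = [2, 8] / [3] / [4] / [5] / [9];  Q = [1, 6] / [2] / [3] / [4] / [5]
  Insert 1 (step 7): P = [1, 8] / [2] / [3] / [4] / [5] / [9];  Q = [1, 6] / [2] / [3] / [4] / [5] / [7]
  Insert 7 (step 8): P = [1, 7] / [2, 8] / [3] / [4] / [5] / [9];  Q = [1, 6] / [2, 8] / [3] / [4] / [5] / [7]
  Insert 6 (step 9): P = [1, 6] / [2, 7] / [3, 8] / [4] / [5] / [9];  Q = [1, 6] / [2, 8] / [3, 9] / [4] / [5] / [7]
Final shape: (2, 2, 2, 1, 1, 1).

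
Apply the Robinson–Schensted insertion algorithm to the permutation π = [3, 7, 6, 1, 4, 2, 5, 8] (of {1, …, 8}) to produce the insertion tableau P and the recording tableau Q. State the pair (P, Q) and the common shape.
P = [1, 2, 5, 8] / [3, 4] / [6] / [7];  Q = [1, 2, 7, 8] / [3, 5] / [4] / [6];  common shape = (4, 2, 1, 1)

Row-insert the values π_1, π_2, … into P one at a time, bumping the leftmost entry strictly greater than the inserted value down to the next row. The recording tableau Q records, in position (i, j), the step at which that cell was added to P.
  Insert 3 (step 1): P = [3];  Q = [1]
  Insert 7 (step 2): P = [3, 7];  Q = [1, 2]
  Insert 6 (step 3): P = [3, 6] / [7];  Q = [1, 2] / [3]
  Insert 1 (step 4): P = [1, 6] / [3] / [7];  Q = [1, 2] / [3] / [4]
  Insert 4 (step 5): P = [1, 4] / [3, 6] / [7];  Q = [1, 2] / [3, 5] / [4]
  Insert 2 (step 6): P = [1, 2] / [3, 4] / [6] / [7];  Q = [1, 2] / [3, 5] / [4] / [6]
  Insert 5 (step 7): P = [1, 2, 5] / [3, 4] / [6] / [7];  Q = [1, 2, 7] / [3, 5] / [4] / [6]
  Insert 8 (step 8): P = [1, 2, 5, 8] / [3, 4] / [6] / [7];  Q = [1, 2, 7, 8] / [3, 5] / [4] / [6]
Final shape: (4, 2, 1, 1).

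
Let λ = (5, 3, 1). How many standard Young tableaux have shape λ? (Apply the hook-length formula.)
# SYT of shape (5, 3, 1) = 162

Hook-length formula: f^λ = n! / Π hook(c), product over all cells c of the Young diagram. For λ = (5, 3, 1), n = 9 boxes. Hook lengths by row (left-to-right, top-to-bottom): [7, 5, 4, 2, 1]; [4, 2, 1]; [1]. Product of hooks = 2240. So f^λ = 9! / 2240 = 362880 / 2240 = 162.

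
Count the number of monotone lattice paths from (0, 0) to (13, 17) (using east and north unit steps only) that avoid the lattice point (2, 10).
Number of paths = 117659466

Total paths from (0, 0) to (13, 17): C(30, 13) = 119759850. Paths through (2, 10): (paths (0, 0) → (2, 10)) × (paths (2, 10) → (13, 17)) = C(12, 2) · C(18, 11) = 66 · 31824 = 2100384. Avoidance count = 119759850 − 2100384 = 117659466.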